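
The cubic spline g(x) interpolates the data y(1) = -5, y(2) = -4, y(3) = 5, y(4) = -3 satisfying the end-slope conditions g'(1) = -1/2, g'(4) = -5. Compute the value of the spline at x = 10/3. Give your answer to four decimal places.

Write M_i for g''(x_i). With h_i = 1, 1, 1 and divided differences Δ_i = 1, 9, -8, the continuity of g' gives the tridiagonal system
  1·M_0 + 4·M_1 + 1·M_2 = 6(Δ_1 - Δ_0) = 48
  1·M_1 + 4·M_2 + 1·M_3 = 6(Δ_2 - Δ_1) = -102
Clamped end conditions give two more equations: 2h_0·M_0 + h_0·M_1 = 6(Δ_0 - g'(1)) = 9 and h_2·M_2 + 2h_2·M_3 = 6(g'(4) - Δ_2) = 18.
Forward elimination and back-substitution give M_0 = -36/5, M_1 = 117/5, M_2 = -192/5, M_3 = 141/5.
On [3, 4], g(x) = 5 + 1/10·(x - 3) - 96/5·(x - 3)² + 111/10·(x - 3)³.
With (x - 3) = 1/3: g(10/3) = 149/45.

3.3111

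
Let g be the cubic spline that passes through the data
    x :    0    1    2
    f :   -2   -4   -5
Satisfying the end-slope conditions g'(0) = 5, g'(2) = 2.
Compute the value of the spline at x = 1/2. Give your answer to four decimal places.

-1.8750

With M_i denoting the second derivative at x_i, h_i = 1, 1, and Δ_i = (y_(i+1) − y_i)/h_i = -2, -1:
  1·M_0 + 4·M_1 + 1·M_2 = 6(Δ_1 - Δ_0) = 6
Clamped end conditions give two more equations: 2h_0·M_0 + h_0·M_1 = 6(Δ_0 - g'(0)) = -42 and h_1·M_1 + 2h_1·M_2 = 6(g'(2) - Δ_1) = 18.
Solving: M_0 = -24, M_1 = 6, M_2 = 6.
On [0, 1], g(x) = -2 + 5·x - 12·x² + 5·x³.
With x = 1/2: g(1/2) = -15/8.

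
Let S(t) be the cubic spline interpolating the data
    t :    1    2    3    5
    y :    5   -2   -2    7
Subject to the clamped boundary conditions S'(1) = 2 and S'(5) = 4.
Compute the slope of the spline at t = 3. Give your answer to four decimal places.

3.8182

Let m_i = S''(x_i). Step sizes h_i = 1, 1, 2; slopes of the chords Δ_i = (y_(i+1) - y_i)/h_i = -7, 0, 9/2.
  1·m_0 + 4·m_1 + 1·m_2 = 6(Δ_1 - Δ_0) = 42
  1·m_1 + 6·m_2 + 2·m_3 = 6(Δ_2 - Δ_1) = 27
Clamped end conditions give two more equations: 2h_0·m_0 + h_0·m_1 = 6(Δ_0 - S'(1)) = -54 and h_2·m_2 + 2h_2·m_3 = 6(S'(5) - Δ_2) = -3.
Solving: m_0 = -805/22, m_1 = 211/11, m_2 = 41/22, m_3 = -37/22.
On [3, 5], S'(t) = b_2 + 2c_2·(t - 3) + 3d_2·(t - 3)² with b_2 = Δ_2 - h_2(2m_2 + m_3)/6 = 42/11, c_2 = m_2/2 = 41/44, d_2 = (m_3 - m_2)/(6h_2) = -13/44. So S'(3) = 42/11.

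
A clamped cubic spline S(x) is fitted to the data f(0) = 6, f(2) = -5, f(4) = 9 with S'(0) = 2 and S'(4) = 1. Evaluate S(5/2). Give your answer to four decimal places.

-2.8008

Write M_i for S''(x_i). With h_i = 2, 2 and divided differences Δ_i = -11/2, 7, the continuity of S' gives the tridiagonal system
  2·M_0 + 8·M_1 + 2·M_2 = 6(Δ_1 - Δ_0) = 75
Clamped end conditions give two more equations: 2h_0·M_0 + h_0·M_1 = 6(Δ_0 - S'(0)) = -45 and h_1·M_1 + 2h_1·M_2 = 6(S'(4) - Δ_1) = -36.
Hence M_0 = -167/8, M_1 = 77/4, M_2 = -149/8.
On [2, 4], S(x) = -5 + 3/8·(x - 2) + 77/8·(x - 2)² - 101/32·(x - 2)³.
With (x - 2) = 1/2: S(5/2) = -717/256.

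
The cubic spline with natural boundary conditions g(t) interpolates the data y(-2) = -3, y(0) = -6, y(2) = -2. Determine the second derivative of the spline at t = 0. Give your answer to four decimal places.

2.6250

With m_i denoting the second derivative at x_i, h_i = 2, 2, and Δ_i = (y_(i+1) − y_i)/h_i = -3/2, 2:
  2·m_0 + 8·m_1 + 2·m_2 = 6(Δ_1 - Δ_0) = 21
Natural end conditions: m_0 = m_2 = 0.
Hence m_0 = 0, m_1 = 21/8, m_2 = 0.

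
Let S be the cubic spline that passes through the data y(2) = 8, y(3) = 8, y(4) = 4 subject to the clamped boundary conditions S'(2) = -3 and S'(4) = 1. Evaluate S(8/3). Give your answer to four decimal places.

8.1481

Write M_i for S''(x_i). With h_i = 1, 1 and divided differences Δ_i = 0, -4, the continuity of S' gives the tridiagonal system
  1·M_0 + 4·M_1 + 1·M_2 = 6(Δ_1 - Δ_0) = -24
Clamped end conditions give two more equations: 2h_0·M_0 + h_0·M_1 = 6(Δ_0 - S'(2)) = 18 and h_1·M_1 + 2h_1·M_2 = 6(S'(4) - Δ_1) = 30.
Solving the tridiagonal system: M_0 = 17, M_1 = -16, M_2 = 23.
On [2, 3], S(x) = 8 - 3·(x - 2) + 17/2·(x - 2)² - 11/2·(x - 2)³.
With (x - 2) = 2/3: S(8/3) = 220/27.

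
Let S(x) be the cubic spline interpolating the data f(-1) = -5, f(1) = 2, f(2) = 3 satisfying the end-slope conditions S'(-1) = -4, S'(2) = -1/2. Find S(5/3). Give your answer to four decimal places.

Write σ_i for S''(x_i). With h_i = 2, 1 and divided differences Δ_i = 7/2, 1, the continuity of S' gives the tridiagonal system
  2·σ_0 + 6·σ_1 + 1·σ_2 = 6(Δ_1 - Δ_0) = -15
Clamped end conditions give two more equations: 2h_0·σ_0 + h_0·σ_1 = 6(Δ_0 - S'(-1)) = 45 and h_1·σ_1 + 2h_1·σ_2 = 6(S'(2) - Δ_1) = -9.
Hence σ_0 = 179/12, σ_1 = -22/3, σ_2 = -5/6.
On [1, 2], S(x) = 2 + 43/12·(x - 1) - 11/3·(x - 1)² + 13/12·(x - 1)³.
With (x - 1) = 2/3: S(5/3) = 499/162.

3.0802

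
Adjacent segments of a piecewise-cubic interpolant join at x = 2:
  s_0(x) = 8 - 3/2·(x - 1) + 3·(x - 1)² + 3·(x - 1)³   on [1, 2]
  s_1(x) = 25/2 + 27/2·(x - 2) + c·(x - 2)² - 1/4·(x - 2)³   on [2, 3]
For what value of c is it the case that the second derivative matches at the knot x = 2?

s_0''(x) = 6 + 18·(x - 1), so s_0''(2) = 24. On the right, s_1''(2) = 2c, so c = 12.

12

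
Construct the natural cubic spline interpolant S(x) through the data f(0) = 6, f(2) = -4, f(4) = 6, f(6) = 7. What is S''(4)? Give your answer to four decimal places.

Write M_i for S''(x_i). With h_i = 2, 2, 2 and divided differences Δ_i = -5, 5, 1/2, the continuity of S' gives the tridiagonal system
  2·M_0 + 8·M_1 + 2·M_2 = 6(Δ_1 - Δ_0) = 60
  2·M_1 + 8·M_2 + 2·M_3 = 6(Δ_2 - Δ_1) = -27
Natural end conditions: M_0 = M_3 = 0.
Solving: M_0 = 0, M_1 = 89/10, M_2 = -28/5, M_3 = 0.

-5.6000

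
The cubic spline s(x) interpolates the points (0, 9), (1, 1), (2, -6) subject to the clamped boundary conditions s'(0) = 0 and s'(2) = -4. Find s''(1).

7

Put M_i = s'' at the i-th knot. Here h = (1, 1) and Δ = (-8, -7), so the interior equations h_(i-1)·M_(i-1) + 2(h_(i-1)+h_i)·M_i + h_i·M_(i+1) = 6(Δ_i − Δ_(i-1)) read
  1·M_0 + 4·M_1 + 1·M_2 = 6(Δ_1 - Δ_0) = 6
Clamped end conditions give two more equations: 2h_0·M_0 + h_0·M_1 = 6(Δ_0 - s'(0)) = -48 and h_1·M_1 + 2h_1·M_2 = 6(s'(2) - Δ_1) = 18.
Solving: M_0 = -55/2, M_1 = 7, M_2 = 11/2.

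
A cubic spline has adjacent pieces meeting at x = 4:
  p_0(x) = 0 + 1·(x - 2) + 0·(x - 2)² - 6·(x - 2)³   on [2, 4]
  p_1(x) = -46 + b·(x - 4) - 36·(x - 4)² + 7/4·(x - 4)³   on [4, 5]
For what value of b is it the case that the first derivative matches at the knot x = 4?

p_0'(x) = 1 + 0·(x - 2) - 18·(x - 2)², so p_0'(4) = -71. On the right, p_1'(4) = b, so b = -71.

-71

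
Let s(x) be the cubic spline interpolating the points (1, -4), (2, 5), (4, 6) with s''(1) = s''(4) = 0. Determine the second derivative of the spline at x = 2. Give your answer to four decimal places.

Put M_i = s'' at the i-th knot. Here h = (1, 2) and Δ = (9, 1/2), so the interior equations h_(i-1)·M_(i-1) + 2(h_(i-1)+h_i)·M_i + h_i·M_(i+1) = 6(Δ_i − Δ_(i-1)) read
  1·M_0 + 6·M_1 + 2·M_2 = 6(Δ_1 - Δ_0) = -51
Natural end conditions: M_0 = M_2 = 0.
Hence M_0 = 0, M_1 = -17/2, M_2 = 0.

-8.5000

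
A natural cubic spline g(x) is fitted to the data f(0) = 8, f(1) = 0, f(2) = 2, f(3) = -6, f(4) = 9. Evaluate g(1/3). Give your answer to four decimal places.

Put M_i = g'' at the i-th knot. Here h = (1, 1, 1, 1) and Δ = (-8, 2, -8, 15), so the interior equations h_(i-1)·M_(i-1) + 2(h_(i-1)+h_i)·M_i + h_i·M_(i+1) = 6(Δ_i − Δ_(i-1)) read
  1·M_0 + 4·M_1 + 1·M_2 = 6(Δ_1 - Δ_0) = 60
  1·M_1 + 4·M_2 + 1·M_3 = 6(Δ_2 - Δ_1) = -60
  1·M_2 + 4·M_3 + 1·M_4 = 6(Δ_3 - Δ_2) = 138
Natural end conditions: M_0 = M_4 = 0.
Hence M_0 = 0, M_1 = 639/28, M_2 = -219/7, M_3 = 1185/28, M_4 = 0.
On [0, 1], g(x) = 8 - 661/56·x + 0·x² + 213/56·x³.
With x = 1/3: g(1/3) = 265/63.

4.2063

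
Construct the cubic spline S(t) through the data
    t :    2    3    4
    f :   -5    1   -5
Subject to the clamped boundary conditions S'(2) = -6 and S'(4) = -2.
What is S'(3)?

2

Let σ_i = S''(x_i). Step sizes h_i = 1, 1; slopes of the chords Δ_i = (y_(i+1) - y_i)/h_i = 6, -6.
  1·σ_0 + 4·σ_1 + 1·σ_2 = 6(Δ_1 - Δ_0) = -72
Clamped end conditions give two more equations: 2h_0·σ_0 + h_0·σ_1 = 6(Δ_0 - S'(2)) = 72 and h_1·σ_1 + 2h_1·σ_2 = 6(S'(4) - Δ_1) = 24.
Solving: σ_0 = 56, σ_1 = -40, σ_2 = 32.
On [3, 4], S'(t) = b_1 + 2c_1·(t - 3) + 3d_1·(t - 3)² with b_1 = Δ_1 - h_1(2σ_1 + σ_2)/6 = 2, c_1 = σ_1/2 = -20, d_1 = (σ_2 - σ_1)/(6h_1) = 12. So S'(3) = 2.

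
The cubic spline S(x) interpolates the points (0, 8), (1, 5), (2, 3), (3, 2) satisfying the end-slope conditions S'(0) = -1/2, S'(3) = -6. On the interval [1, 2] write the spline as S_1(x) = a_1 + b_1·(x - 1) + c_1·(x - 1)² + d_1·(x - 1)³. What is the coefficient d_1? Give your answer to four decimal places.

With m_i denoting the second derivative at x_i, h_i = 1, 1, 1, and Δ_i = (y_(i+1) − y_i)/h_i = -3, -2, -1:
  1·m_0 + 4·m_1 + 1·m_2 = 6(Δ_1 - Δ_0) = 6
  1·m_1 + 4·m_2 + 1·m_3 = 6(Δ_2 - Δ_1) = 6
Clamped end conditions give two more equations: 2h_0·m_0 + h_0·m_1 = 6(Δ_0 - S'(0)) = -15 and h_2·m_2 + 2h_2·m_3 = 6(S'(3) - Δ_2) = -30.
Forward elimination and back-substitution give m_0 = -26/3, m_1 = 7/3, m_2 = 16/3, m_3 = -53/3.
On [1, 2], with S_1(x) = a_1 + b_1·(x - 1) + c_1·(x - 1)² + d_1·(x - 1)³: c_1 = m_1/2 = 7/6, d_1 = (m_2 - m_1)/(6h_1) = 1/2, b_1 = Δ_1 - h_1(2m_1 + m_2)/6 = -11/3.

0.5000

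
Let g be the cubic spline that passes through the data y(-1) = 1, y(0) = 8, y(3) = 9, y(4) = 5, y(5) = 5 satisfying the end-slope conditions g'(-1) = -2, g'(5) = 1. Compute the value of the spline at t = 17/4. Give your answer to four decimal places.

4.6639

With σ_i denoting the second derivative at x_i, h_i = 1, 3, 1, 1, and Δ_i = (y_(i+1) − y_i)/h_i = 7, 1/3, -4, 0:
  1·σ_0 + 8·σ_1 + 3·σ_2 = 6(Δ_1 - Δ_0) = -40
  3·σ_1 + 8·σ_2 + 1·σ_3 = 6(Δ_2 - Δ_1) = -26
  1·σ_2 + 4·σ_3 + 1·σ_4 = 6(Δ_3 - Δ_2) = 24
Clamped end conditions give two more equations: 2h_0·σ_0 + h_0·σ_1 = 6(Δ_0 - g'(-1)) = 54 and h_3·σ_3 + 2h_3·σ_4 = 6(g'(5) - Δ_3) = 6.
Solving: σ_0 = 3569/114, σ_1 = -491/57, σ_2 = -91/114, σ_3 = 355/57, σ_4 = -13/114.
On [4, 5], g(t) = 5 - 469/228·(t - 4) + 355/114·(t - 4)² - 241/228·(t - 4)³.
With (t - 4) = 1/4: g(17/4) = 22685/4864.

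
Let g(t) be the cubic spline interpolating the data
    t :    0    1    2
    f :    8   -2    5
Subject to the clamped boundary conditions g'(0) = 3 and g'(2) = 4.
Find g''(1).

Let m_i = g''(x_i). Step sizes h_i = 1, 1; slopes of the chords Δ_i = (y_(i+1) - y_i)/h_i = -10, 7.
  1·m_0 + 4·m_1 + 1·m_2 = 6(Δ_1 - Δ_0) = 102
Clamped end conditions give two more equations: 2h_0·m_0 + h_0·m_1 = 6(Δ_0 - g'(0)) = -78 and h_1·m_1 + 2h_1·m_2 = 6(g'(2) - Δ_1) = -18.
Solving: m_0 = -64, m_1 = 50, m_2 = -34.

50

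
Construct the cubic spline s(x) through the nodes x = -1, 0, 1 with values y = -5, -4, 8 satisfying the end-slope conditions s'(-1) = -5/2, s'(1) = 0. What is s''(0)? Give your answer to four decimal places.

Write σ_i for s''(x_i). With h_i = 1, 1 and divided differences Δ_i = 1, 12, the continuity of s' gives the tridiagonal system
  1·σ_0 + 4·σ_1 + 1·σ_2 = 6(Δ_1 - Δ_0) = 66
Clamped end conditions give two more equations: 2h_0·σ_0 + h_0·σ_1 = 6(Δ_0 - s'(-1)) = 21 and h_1·σ_1 + 2h_1·σ_2 = 6(s'(1) - Δ_1) = -72.
Solving the tridiagonal system: σ_0 = -19/4, σ_1 = 61/2, σ_2 = -205/4.

30.5000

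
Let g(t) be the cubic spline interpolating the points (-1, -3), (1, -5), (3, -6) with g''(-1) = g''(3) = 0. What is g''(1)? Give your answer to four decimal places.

0.3750

Put M_i = g'' at the i-th knot. Here h = (2, 2) and Δ = (-1, -1/2), so the interior equations h_(i-1)·M_(i-1) + 2(h_(i-1)+h_i)·M_i + h_i·M_(i+1) = 6(Δ_i − Δ_(i-1)) read
  2·M_0 + 8·M_1 + 2·M_2 = 6(Δ_1 - Δ_0) = 3
Natural end conditions: M_0 = M_2 = 0.
Solving: M_0 = 0, M_1 = 3/8, M_2 = 0.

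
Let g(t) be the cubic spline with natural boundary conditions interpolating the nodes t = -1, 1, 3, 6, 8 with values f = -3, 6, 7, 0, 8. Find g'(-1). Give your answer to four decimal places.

With σ_i denoting the second derivative at x_i, h_i = 2, 2, 3, 2, and Δ_i = (y_(i+1) − y_i)/h_i = 9/2, 1/2, -7/3, 4:
  2·σ_0 + 8·σ_1 + 2·σ_2 = 6(Δ_1 - Δ_0) = -24
  2·σ_1 + 10·σ_2 + 3·σ_3 = 6(Δ_2 - Δ_1) = -17
  3·σ_2 + 10·σ_3 + 2·σ_4 = 6(Δ_3 - Δ_2) = 38
Natural end conditions: σ_0 = σ_4 = 0.
Hence σ_0 = 0, σ_1 = -101/43, σ_2 = -112/43, σ_3 = 197/43, σ_4 = 0.
On [-1, 1], g'(t) = b_0 + 2c_0·(t + 1) + 3d_0·(t + 1)² with b_0 = Δ_0 - h_0(2σ_0 + σ_1)/6 = 1363/258, c_0 = σ_0/2 = 0, d_0 = (σ_1 - σ_0)/(6h_0) = -101/516. So g'(-1) = 1363/258.

5.2829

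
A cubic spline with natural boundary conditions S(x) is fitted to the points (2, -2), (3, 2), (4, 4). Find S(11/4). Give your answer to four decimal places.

1.1641

Write m_i for S''(x_i). With h_i = 1, 1 and divided differences Δ_i = 4, 2, the continuity of S' gives the tridiagonal system
  1·m_0 + 4·m_1 + 1·m_2 = 6(Δ_1 - Δ_0) = -12
Natural end conditions: m_0 = m_2 = 0.
Hence m_0 = 0, m_1 = -3, m_2 = 0.
On [2, 3], S(x) = -2 + 9/2·(x - 2) + 0·(x - 2)² - 1/2·(x - 2)³.
With (x - 2) = 3/4: S(11/4) = 149/128.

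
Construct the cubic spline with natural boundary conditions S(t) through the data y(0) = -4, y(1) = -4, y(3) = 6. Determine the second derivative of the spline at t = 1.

5

Write M_i for S''(x_i). With h_i = 1, 2 and divided differences Δ_i = 0, 5, the continuity of S' gives the tridiagonal system
  1·M_0 + 6·M_1 + 2·M_2 = 6(Δ_1 - Δ_0) = 30
Natural end conditions: M_0 = M_2 = 0.
Forward elimination and back-substitution give M_0 = 0, M_1 = 5, M_2 = 0.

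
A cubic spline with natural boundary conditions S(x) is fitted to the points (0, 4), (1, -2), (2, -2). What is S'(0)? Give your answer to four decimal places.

Let M_i = S''(x_i). Step sizes h_i = 1, 1; slopes of the chords Δ_i = (y_(i+1) - y_i)/h_i = -6, 0.
  1·M_0 + 4·M_1 + 1·M_2 = 6(Δ_1 - Δ_0) = 36
Natural end conditions: M_0 = M_2 = 0.
Solving: M_0 = 0, M_1 = 9, M_2 = 0.
On [0, 1], S'(x) = b_0 + 2c_0·x + 3d_0·x² with b_0 = Δ_0 - h_0(2M_0 + M_1)/6 = -15/2, c_0 = M_0/2 = 0, d_0 = (M_1 - M_0)/(6h_0) = 3/2. So S'(0) = -15/2.

-7.5000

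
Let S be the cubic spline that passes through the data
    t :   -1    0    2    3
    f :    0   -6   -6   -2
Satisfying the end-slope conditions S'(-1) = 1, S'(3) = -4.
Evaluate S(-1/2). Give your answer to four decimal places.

Write M_i for S''(x_i). With h_i = 1, 2, 1 and divided differences Δ_i = -6, 0, 4, the continuity of S' gives the tridiagonal system
  1·M_0 + 6·M_1 + 2·M_2 = 6(Δ_1 - Δ_0) = 36
  2·M_1 + 6·M_2 + 1·M_3 = 6(Δ_2 - Δ_1) = 24
Clamped end conditions give two more equations: 2h_0·M_0 + h_0·M_1 = 6(Δ_0 - S'(-1)) = -42 and h_2·M_2 + 2h_2·M_3 = 6(S'(3) - Δ_2) = -48.
Hence M_0 = -176/7, M_1 = 58/7, M_2 = 40/7, M_3 = -188/7.
On [-1, 0], S(t) = 0 + 1·(t + 1) - 88/7·(t + 1)² + 39/7·(t + 1)³.
With (t + 1) = 1/2: S(-1/2) = -109/56.

-1.9464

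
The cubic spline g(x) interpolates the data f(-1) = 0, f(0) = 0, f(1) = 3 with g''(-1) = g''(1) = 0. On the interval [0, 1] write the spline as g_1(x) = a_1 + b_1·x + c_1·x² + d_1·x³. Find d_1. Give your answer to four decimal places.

Put M_i = g'' at the i-th knot. Here h = (1, 1) and Δ = (0, 3), so the interior equations h_(i-1)·M_(i-1) + 2(h_(i-1)+h_i)·M_i + h_i·M_(i+1) = 6(Δ_i − Δ_(i-1)) read
  1·M_0 + 4·M_1 + 1·M_2 = 6(Δ_1 - Δ_0) = 18
Natural end conditions: M_0 = M_2 = 0.
Solving: M_0 = 0, M_1 = 9/2, M_2 = 0.
On [0, 1], with g_1(x) = a_1 + b_1·x + c_1·x² + d_1·x³: c_1 = M_1/2 = 9/4, d_1 = (M_2 - M_1)/(6h_1) = -3/4, b_1 = Δ_1 - h_1(2M_1 + M_2)/6 = 3/2.

-0.7500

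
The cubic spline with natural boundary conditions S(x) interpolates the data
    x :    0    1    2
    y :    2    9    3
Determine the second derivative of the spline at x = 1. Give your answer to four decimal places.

-19.5000

Let M_i = S''(x_i). Step sizes h_i = 1, 1; slopes of the chords Δ_i = (y_(i+1) - y_i)/h_i = 7, -6.
  1·M_0 + 4·M_1 + 1·M_2 = 6(Δ_1 - Δ_0) = -78
Natural end conditions: M_0 = M_2 = 0.
Forward elimination and back-substitution give M_0 = 0, M_1 = -39/2, M_2 = 0.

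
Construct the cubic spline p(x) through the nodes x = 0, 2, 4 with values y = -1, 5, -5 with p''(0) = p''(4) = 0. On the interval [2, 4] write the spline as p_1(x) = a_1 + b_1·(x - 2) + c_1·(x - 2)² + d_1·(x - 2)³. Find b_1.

-1

Put σ_i = p'' at the i-th knot. Here h = (2, 2) and Δ = (3, -5), so the interior equations h_(i-1)·σ_(i-1) + 2(h_(i-1)+h_i)·σ_i + h_i·σ_(i+1) = 6(Δ_i − Δ_(i-1)) read
  2·σ_0 + 8·σ_1 + 2·σ_2 = 6(Δ_1 - Δ_0) = -48
Natural end conditions: σ_0 = σ_2 = 0.
Hence σ_0 = 0, σ_1 = -6, σ_2 = 0.
On [2, 4], with p_1(x) = a_1 + b_1·(x - 2) + c_1·(x - 2)² + d_1·(x - 2)³: c_1 = σ_1/2 = -3, d_1 = (σ_2 - σ_1)/(6h_1) = 1/2, b_1 = Δ_1 - h_1(2σ_1 + σ_2)/6 = -1.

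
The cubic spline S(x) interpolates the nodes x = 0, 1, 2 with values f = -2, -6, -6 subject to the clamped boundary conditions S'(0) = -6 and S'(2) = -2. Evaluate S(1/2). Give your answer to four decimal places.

With m_i denoting the second derivative at x_i, h_i = 1, 1, and Δ_i = (y_(i+1) − y_i)/h_i = -4, 0:
  1·m_0 + 4·m_1 + 1·m_2 = 6(Δ_1 - Δ_0) = 24
Clamped end conditions give two more equations: 2h_0·m_0 + h_0·m_1 = 6(Δ_0 - S'(0)) = 12 and h_1·m_1 + 2h_1·m_2 = 6(S'(2) - Δ_1) = -12.
Solving: m_0 = 2, m_1 = 8, m_2 = -10.
On [0, 1], S(x) = -2 - 6·x + 1·x² + 1·x³.
With x = 1/2: S(1/2) = -37/8.

-4.6250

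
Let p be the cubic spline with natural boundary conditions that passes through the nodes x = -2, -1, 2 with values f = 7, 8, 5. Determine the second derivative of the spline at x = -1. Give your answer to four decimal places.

Let M_i = p''(x_i). Step sizes h_i = 1, 3; slopes of the chords Δ_i = (y_(i+1) - y_i)/h_i = 1, -1.
  1·M_0 + 8·M_1 + 3·M_2 = 6(Δ_1 - Δ_0) = -12
Natural end conditions: M_0 = M_2 = 0.
Solving: M_0 = 0, M_1 = -3/2, M_2 = 0.

-1.5000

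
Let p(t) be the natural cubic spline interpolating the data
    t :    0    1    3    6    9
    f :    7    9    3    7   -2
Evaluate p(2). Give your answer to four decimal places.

6.4248

With m_i denoting the second derivative at x_i, h_i = 1, 2, 3, 3, and Δ_i = (y_(i+1) − y_i)/h_i = 2, -3, 4/3, -3:
  1·m_0 + 6·m_1 + 2·m_2 = 6(Δ_1 - Δ_0) = -30
  2·m_1 + 10·m_2 + 3·m_3 = 6(Δ_2 - Δ_1) = 26
  3·m_2 + 12·m_3 + 3·m_4 = 6(Δ_3 - Δ_2) = -26
Natural end conditions: m_0 = m_4 = 0.
Solving the tridiagonal system: m_0 = 0, m_1 = -685/103, m_2 = 510/103, m_3 = -1052/309, m_4 = 0.
On [1, 3], p(t) = 9 - 67/309·(t - 1) - 685/206·(t - 1)² + 1195/1236·(t - 1)³.
With (t - 1) = 1: p(2) = 2647/412.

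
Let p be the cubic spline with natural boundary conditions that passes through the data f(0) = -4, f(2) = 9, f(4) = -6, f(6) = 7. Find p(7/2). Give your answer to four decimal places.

Write M_i for p''(x_i). With h_i = 2, 2, 2 and divided differences Δ_i = 13/2, -15/2, 13/2, the continuity of p' gives the tridiagonal system
  2·M_0 + 8·M_1 + 2·M_2 = 6(Δ_1 - Δ_0) = -84
  2·M_1 + 8·M_2 + 2·M_3 = 6(Δ_2 - Δ_1) = 84
Natural end conditions: M_0 = M_3 = 0.
Forward elimination and back-substitution give M_0 = 0, M_1 = -14, M_2 = 14, M_3 = 0.
On [2, 4], p(x) = 9 - 17/6·(x - 2) - 7·(x - 2)² + 7/3·(x - 2)³.
With (x - 2) = 3/2: p(7/2) = -25/8.

-3.1250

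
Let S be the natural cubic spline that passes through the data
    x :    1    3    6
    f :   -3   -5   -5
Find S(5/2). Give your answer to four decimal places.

Write M_i for S''(x_i). With h_i = 2, 3 and divided differences Δ_i = -1, 0, the continuity of S' gives the tridiagonal system
  2·M_0 + 10·M_1 + 3·M_2 = 6(Δ_1 - Δ_0) = 6
Natural end conditions: M_0 = M_2 = 0.
Hence M_0 = 0, M_1 = 3/5, M_2 = 0.
On [1, 3], S(x) = -3 - 6/5·(x - 1) + 0·(x - 1)² + 1/20·(x - 1)³.
With (x - 1) = 3/2: S(5/2) = -741/160.

-4.6313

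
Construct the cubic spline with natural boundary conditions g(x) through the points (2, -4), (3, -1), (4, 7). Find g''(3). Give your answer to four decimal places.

7.5000

Put σ_i = g'' at the i-th knot. Here h = (1, 1) and Δ = (3, 8), so the interior equations h_(i-1)·σ_(i-1) + 2(h_(i-1)+h_i)·σ_i + h_i·σ_(i+1) = 6(Δ_i − Δ_(i-1)) read
  1·σ_0 + 4·σ_1 + 1·σ_2 = 6(Δ_1 - Δ_0) = 30
Natural end conditions: σ_0 = σ_2 = 0.
Solving the tridiagonal system: σ_0 = 0, σ_1 = 15/2, σ_2 = 0.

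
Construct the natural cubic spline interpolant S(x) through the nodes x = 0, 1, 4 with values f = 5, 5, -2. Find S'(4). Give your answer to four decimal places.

-3.2083

Put M_i = S'' at the i-th knot. Here h = (1, 3) and Δ = (0, -7/3), so the interior equations h_(i-1)·M_(i-1) + 2(h_(i-1)+h_i)·M_i + h_i·M_(i+1) = 6(Δ_i − Δ_(i-1)) read
  1·M_0 + 8·M_1 + 3·M_2 = 6(Δ_1 - Δ_0) = -14
Natural end conditions: M_0 = M_2 = 0.
Hence M_0 = 0, M_1 = -7/4, M_2 = 0.
On [1, 4], S'(x) = b_1 + 2c_1·(x - 1) + 3d_1·(x - 1)² with b_1 = Δ_1 - h_1(2M_1 + M_2)/6 = -7/12, c_1 = M_1/2 = -7/8, d_1 = (M_2 - M_1)/(6h_1) = 7/72. So S'(4) = -77/24.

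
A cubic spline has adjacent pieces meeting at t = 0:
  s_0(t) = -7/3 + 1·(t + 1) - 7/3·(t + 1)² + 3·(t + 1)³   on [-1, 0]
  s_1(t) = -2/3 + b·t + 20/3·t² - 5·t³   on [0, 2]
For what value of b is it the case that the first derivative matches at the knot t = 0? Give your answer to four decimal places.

s_0'(t) = 1 - 14/3·(t + 1) + 9·(t + 1)², so s_0'(0) = 16/3. On the right, s_1'(0) = b, so b = 16/3.

5.3333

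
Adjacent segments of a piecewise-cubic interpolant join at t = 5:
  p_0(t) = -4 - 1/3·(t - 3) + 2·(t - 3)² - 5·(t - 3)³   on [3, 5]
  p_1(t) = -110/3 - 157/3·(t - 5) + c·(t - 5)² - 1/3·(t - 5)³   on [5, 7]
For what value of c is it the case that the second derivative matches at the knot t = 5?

p_0''(t) = 4 - 30·(t - 3), so p_0''(5) = -56. On the right, p_1''(5) = 2c, so c = -28.

-28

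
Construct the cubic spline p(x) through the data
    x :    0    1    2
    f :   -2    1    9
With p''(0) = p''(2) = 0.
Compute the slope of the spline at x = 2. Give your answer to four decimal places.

9.2500

With M_i denoting the second derivative at x_i, h_i = 1, 1, and Δ_i = (y_(i+1) − y_i)/h_i = 3, 8:
  1·M_0 + 4·M_1 + 1·M_2 = 6(Δ_1 - Δ_0) = 30
Natural end conditions: M_0 = M_2 = 0.
Forward elimination and back-substitution give M_0 = 0, M_1 = 15/2, M_2 = 0.
On [1, 2], p'(x) = b_1 + 2c_1·(x - 1) + 3d_1·(x - 1)² with b_1 = Δ_1 - h_1(2M_1 + M_2)/6 = 11/2, c_1 = M_1/2 = 15/4, d_1 = (M_2 - M_1)/(6h_1) = -5/4. So p'(2) = 37/4.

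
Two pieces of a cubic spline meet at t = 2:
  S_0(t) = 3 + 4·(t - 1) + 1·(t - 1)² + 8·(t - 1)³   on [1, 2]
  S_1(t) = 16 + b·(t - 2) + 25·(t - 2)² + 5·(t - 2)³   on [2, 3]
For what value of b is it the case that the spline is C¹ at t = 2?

30

S_0'(t) = 4 + 2·(t - 1) + 24·(t - 1)², so S_0'(2) = 30. On the right, S_1'(2) = b, so b = 30.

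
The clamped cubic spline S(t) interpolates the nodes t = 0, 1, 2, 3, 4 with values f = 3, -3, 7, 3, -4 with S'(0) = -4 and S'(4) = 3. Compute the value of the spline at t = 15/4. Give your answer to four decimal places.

-3.8270

Let M_i = S''(x_i). Step sizes h_i = 1, 1, 1, 1; slopes of the chords Δ_i = (y_(i+1) - y_i)/h_i = -6, 10, -4, -7.
  1·M_0 + 4·M_1 + 1·M_2 = 6(Δ_1 - Δ_0) = 96
  1·M_1 + 4·M_2 + 1·M_3 = 6(Δ_2 - Δ_1) = -84
  1·M_2 + 4·M_3 + 1·M_4 = 6(Δ_3 - Δ_2) = -18
Clamped end conditions give two more equations: 2h_0·M_0 + h_0·M_1 = 6(Δ_0 - S'(0)) = -12 and h_3·M_3 + 2h_3·M_4 = 6(S'(4) - Δ_3) = 60.
Hence M_0 = -173/7, M_1 = 262/7, M_2 = -29, M_3 = -38/7, M_4 = 229/7.
On [3, 4], S(t) = 3 - 149/14·(t - 3) - 19/7·(t - 3)² + 89/14·(t - 3)³.
With (t - 3) = 3/4: S(15/4) = -3429/896.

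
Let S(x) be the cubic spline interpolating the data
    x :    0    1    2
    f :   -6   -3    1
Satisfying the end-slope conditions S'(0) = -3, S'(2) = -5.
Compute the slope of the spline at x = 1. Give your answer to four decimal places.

With M_i denoting the second derivative at x_i, h_i = 1, 1, and Δ_i = (y_(i+1) − y_i)/h_i = 3, 4:
  1·M_0 + 4·M_1 + 1·M_2 = 6(Δ_1 - Δ_0) = 6
Clamped end conditions give two more equations: 2h_0·M_0 + h_0·M_1 = 6(Δ_0 - S'(0)) = 36 and h_1·M_1 + 2h_1·M_2 = 6(S'(2) - Δ_1) = -54.
Hence M_0 = 31/2, M_1 = 5, M_2 = -59/2.
On [1, 2], S'(x) = b_1 + 2c_1·(x - 1) + 3d_1·(x - 1)² with b_1 = Δ_1 - h_1(2M_1 + M_2)/6 = 29/4, c_1 = M_1/2 = 5/2, d_1 = (M_2 - M_1)/(6h_1) = -23/4. So S'(1) = 29/4.

7.2500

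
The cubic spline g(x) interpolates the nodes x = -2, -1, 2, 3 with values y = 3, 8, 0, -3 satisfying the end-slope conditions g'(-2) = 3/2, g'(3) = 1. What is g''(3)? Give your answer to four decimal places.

Write M_i for g''(x_i). With h_i = 1, 3, 1 and divided differences Δ_i = 5, -8/3, -3, the continuity of g' gives the tridiagonal system
  1·M_0 + 8·M_1 + 3·M_2 = 6(Δ_1 - Δ_0) = -46
  3·M_1 + 8·M_2 + 1·M_3 = 6(Δ_2 - Δ_1) = -2
Clamped end conditions give two more equations: 2h_0·M_0 + h_0·M_1 = 6(Δ_0 - g'(-2)) = 21 and h_2·M_2 + 2h_2·M_3 = 6(g'(3) - Δ_2) = 24.
Hence M_0 = 916/63, M_1 = -509/63, M_2 = 86/63, M_3 = 713/63.

11.3175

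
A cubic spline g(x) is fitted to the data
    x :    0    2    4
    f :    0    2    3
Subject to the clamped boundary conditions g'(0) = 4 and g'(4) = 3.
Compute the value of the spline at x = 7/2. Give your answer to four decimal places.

1.9414

Put m_i = g'' at the i-th knot. Here h = (2, 2) and Δ = (1, 1/2), so the interior equations h_(i-1)·m_(i-1) + 2(h_(i-1)+h_i)·m_i + h_i·m_(i+1) = 6(Δ_i − Δ_(i-1)) read
  2·m_0 + 8·m_1 + 2·m_2 = 6(Δ_1 - Δ_0) = -3
Clamped end conditions give two more equations: 2h_0·m_0 + h_0·m_1 = 6(Δ_0 - g'(0)) = -18 and h_1·m_1 + 2h_1·m_2 = 6(g'(4) - Δ_1) = 15.
Forward elimination and back-substitution give m_0 = -35/8, m_1 = -1/4, m_2 = 31/8.
On [2, 4], g(x) = 2 - 5/8·(x - 2) - 1/8·(x - 2)² + 11/32·(x - 2)³.
With (x - 2) = 3/2: g(7/2) = 497/256.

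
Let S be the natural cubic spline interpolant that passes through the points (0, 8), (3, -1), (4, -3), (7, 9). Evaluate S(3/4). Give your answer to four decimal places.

Put σ_i = S'' at the i-th knot. Here h = (3, 1, 3) and Δ = (-3, -2, 4), so the interior equations h_(i-1)·σ_(i-1) + 2(h_(i-1)+h_i)·σ_i + h_i·σ_(i+1) = 6(Δ_i − Δ_(i-1)) read
  3·σ_0 + 8·σ_1 + 1·σ_2 = 6(Δ_1 - Δ_0) = 6
  1·σ_1 + 8·σ_2 + 3·σ_3 = 6(Δ_2 - Δ_1) = 36
Natural end conditions: σ_0 = σ_3 = 0.
Hence σ_0 = 0, σ_1 = 4/21, σ_2 = 94/21, σ_3 = 0.
On [0, 3], S(x) = 8 - 65/21·x + 0·x² + 2/189·x³.
With x = 3/4: S(3/4) = 1273/224.

5.6830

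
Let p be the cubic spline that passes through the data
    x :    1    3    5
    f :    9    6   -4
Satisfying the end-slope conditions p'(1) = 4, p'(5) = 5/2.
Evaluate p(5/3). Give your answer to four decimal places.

10.3704

Put M_i = p'' at the i-th knot. Here h = (2, 2) and Δ = (-3/2, -5), so the interior equations h_(i-1)·M_(i-1) + 2(h_(i-1)+h_i)·M_i + h_i·M_(i+1) = 6(Δ_i − Δ_(i-1)) read
  2·M_0 + 8·M_1 + 2·M_2 = 6(Δ_1 - Δ_0) = -21
Clamped end conditions give two more equations: 2h_0·M_0 + h_0·M_1 = 6(Δ_0 - p'(1)) = -33 and h_1·M_1 + 2h_1·M_2 = 6(p'(5) - Δ_1) = 45.
Solving: M_0 = -6, M_1 = -9/2, M_2 = 27/2.
On [1, 3], p(x) = 9 + 4·(x - 1) - 3·(x - 1)² + 1/8·(x - 1)³.
With (x - 1) = 2/3: p(5/3) = 280/27.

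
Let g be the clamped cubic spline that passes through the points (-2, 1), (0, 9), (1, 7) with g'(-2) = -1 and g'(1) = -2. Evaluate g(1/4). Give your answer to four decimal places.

8.8984

Write M_i for g''(x_i). With h_i = 2, 1 and divided differences Δ_i = 4, -2, the continuity of g' gives the tridiagonal system
  2·M_0 + 6·M_1 + 1·M_2 = 6(Δ_1 - Δ_0) = -36
Clamped end conditions give two more equations: 2h_0·M_0 + h_0·M_1 = 6(Δ_0 - g'(-2)) = 30 and h_1·M_1 + 2h_1·M_2 = 6(g'(1) - Δ_1) = 0.
Solving the tridiagonal system: M_0 = 79/6, M_1 = -34/3, M_2 = 17/3.
On [0, 1], g(x) = 9 + 5/6·x - 17/3·x² + 17/6·x³.
With x = 1/4: g(1/4) = 1139/128.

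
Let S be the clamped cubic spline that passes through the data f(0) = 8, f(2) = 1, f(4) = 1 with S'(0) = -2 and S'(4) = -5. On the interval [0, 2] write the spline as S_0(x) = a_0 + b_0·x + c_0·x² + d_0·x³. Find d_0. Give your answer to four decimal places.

1.0313

With M_i denoting the second derivative at x_i, h_i = 2, 2, and Δ_i = (y_(i+1) − y_i)/h_i = -7/2, 0:
  2·M_0 + 8·M_1 + 2·M_2 = 6(Δ_1 - Δ_0) = 21
Clamped end conditions give two more equations: 2h_0·M_0 + h_0·M_1 = 6(Δ_0 - S'(0)) = -9 and h_1·M_1 + 2h_1·M_2 = 6(S'(4) - Δ_1) = -30.
Hence M_0 = -45/8, M_1 = 27/4, M_2 = -87/8.
On [0, 2], with S_0(x) = a_0 + b_0·x + c_0·x² + d_0·x³: c_0 = M_0/2 = -45/16, d_0 = (M_1 - M_0)/(6h_0) = 33/32, b_0 = Δ_0 - h_0(2M_0 + M_1)/6 = -2.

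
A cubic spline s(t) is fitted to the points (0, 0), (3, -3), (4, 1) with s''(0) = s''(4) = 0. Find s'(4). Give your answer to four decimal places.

With M_i denoting the second derivative at x_i, h_i = 3, 1, and Δ_i = (y_(i+1) − y_i)/h_i = -1, 4:
  3·M_0 + 8·M_1 + 1·M_2 = 6(Δ_1 - Δ_0) = 30
Natural end conditions: M_0 = M_2 = 0.
Solving the tridiagonal system: M_0 = 0, M_1 = 15/4, M_2 = 0.
On [3, 4], s'(t) = b_1 + 2c_1·(t - 3) + 3d_1·(t - 3)² with b_1 = Δ_1 - h_1(2M_1 + M_2)/6 = 11/4, c_1 = M_1/2 = 15/8, d_1 = (M_2 - M_1)/(6h_1) = -5/8. So s'(4) = 37/8.

4.6250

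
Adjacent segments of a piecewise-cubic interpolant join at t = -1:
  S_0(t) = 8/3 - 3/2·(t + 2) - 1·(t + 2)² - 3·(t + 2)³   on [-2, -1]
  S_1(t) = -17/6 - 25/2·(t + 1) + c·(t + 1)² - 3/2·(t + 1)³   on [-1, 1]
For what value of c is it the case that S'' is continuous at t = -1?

-10

S_0''(t) = -2 - 18·(t + 2), so S_0''(-1) = -20. On the right, S_1''(-1) = 2c, so c = -10.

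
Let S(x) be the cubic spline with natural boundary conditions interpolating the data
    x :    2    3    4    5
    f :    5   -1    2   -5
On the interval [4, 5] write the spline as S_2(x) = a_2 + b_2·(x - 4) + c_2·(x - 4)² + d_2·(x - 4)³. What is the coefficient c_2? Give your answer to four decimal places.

-9.8000

Write σ_i for S''(x_i). With h_i = 1, 1, 1 and divided differences Δ_i = -6, 3, -7, the continuity of S' gives the tridiagonal system
  1·σ_0 + 4·σ_1 + 1·σ_2 = 6(Δ_1 - Δ_0) = 54
  1·σ_1 + 4·σ_2 + 1·σ_3 = 6(Δ_2 - Δ_1) = -60
Natural end conditions: σ_0 = σ_3 = 0.
Hence σ_0 = 0, σ_1 = 92/5, σ_2 = -98/5, σ_3 = 0.
On [4, 5], with S_2(x) = a_2 + b_2·(x - 4) + c_2·(x - 4)² + d_2·(x - 4)³: c_2 = σ_2/2 = -49/5, d_2 = (σ_3 - σ_2)/(6h_2) = 49/15, b_2 = Δ_2 - h_2(2σ_2 + σ_3)/6 = -7/15.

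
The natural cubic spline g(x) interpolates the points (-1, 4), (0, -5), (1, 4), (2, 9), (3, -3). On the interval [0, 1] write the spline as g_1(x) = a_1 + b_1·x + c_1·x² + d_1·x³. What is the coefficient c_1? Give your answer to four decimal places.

Let m_i = g''(x_i). Step sizes h_i = 1, 1, 1, 1; slopes of the chords Δ_i = (y_(i+1) - y_i)/h_i = -9, 9, 5, -12.
  1·m_0 + 4·m_1 + 1·m_2 = 6(Δ_1 - Δ_0) = 108
  1·m_1 + 4·m_2 + 1·m_3 = 6(Δ_2 - Δ_1) = -24
  1·m_2 + 4·m_3 + 1·m_4 = 6(Δ_3 - Δ_2) = -102
Natural end conditions: m_0 = m_4 = 0.
Solving the tridiagonal system: m_0 = 0, m_1 = 807/28, m_2 = -51/7, m_3 = -663/28, m_4 = 0.
On [0, 1], with g_1(x) = a_1 + b_1·x + c_1·x² + d_1·x³: c_1 = m_1/2 = 807/56, d_1 = (m_2 - m_1)/(6h_1) = -337/56, b_1 = Δ_1 - h_1(2m_1 + m_2)/6 = 17/28.

14.4107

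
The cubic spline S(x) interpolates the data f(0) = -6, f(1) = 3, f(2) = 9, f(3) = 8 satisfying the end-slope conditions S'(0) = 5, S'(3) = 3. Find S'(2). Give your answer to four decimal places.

0.5333

With M_i denoting the second derivative at x_i, h_i = 1, 1, 1, and Δ_i = (y_(i+1) − y_i)/h_i = 9, 6, -1:
  1·M_0 + 4·M_1 + 1·M_2 = 6(Δ_1 - Δ_0) = -18
  1·M_1 + 4·M_2 + 1·M_3 = 6(Δ_2 - Δ_1) = -42
Clamped end conditions give two more equations: 2h_0·M_0 + h_0·M_1 = 6(Δ_0 - S'(0)) = 24 and h_2·M_2 + 2h_2·M_3 = 6(S'(3) - Δ_2) = 24.
Solving: M_0 = 214/15, M_1 = -68/15, M_2 = -212/15, M_3 = 286/15.
On [2, 3], S'(x) = b_2 + 2c_2·(x - 2) + 3d_2·(x - 2)² with b_2 = Δ_2 - h_2(2M_2 + M_3)/6 = 8/15, c_2 = M_2/2 = -106/15, d_2 = (M_3 - M_2)/(6h_2) = 83/15. So S'(2) = 8/15.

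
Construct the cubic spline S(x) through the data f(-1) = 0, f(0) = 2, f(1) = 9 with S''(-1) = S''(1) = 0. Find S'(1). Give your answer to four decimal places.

8.2500

Put σ_i = S'' at the i-th knot. Here h = (1, 1) and Δ = (2, 7), so the interior equations h_(i-1)·σ_(i-1) + 2(h_(i-1)+h_i)·σ_i + h_i·σ_(i+1) = 6(Δ_i − Δ_(i-1)) read
  1·σ_0 + 4·σ_1 + 1·σ_2 = 6(Δ_1 - Δ_0) = 30
Natural end conditions: σ_0 = σ_2 = 0.
Solving the tridiagonal system: σ_0 = 0, σ_1 = 15/2, σ_2 = 0.
On [0, 1], S'(x) = b_1 + 2c_1·x + 3d_1·x² with b_1 = Δ_1 - h_1(2σ_1 + σ_2)/6 = 9/2, c_1 = σ_1/2 = 15/4, d_1 = (σ_2 - σ_1)/(6h_1) = -5/4. So S'(1) = 33/4.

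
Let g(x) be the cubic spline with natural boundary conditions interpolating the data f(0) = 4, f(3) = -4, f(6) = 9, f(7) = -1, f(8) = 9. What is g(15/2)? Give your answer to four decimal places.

Let m_i = g''(x_i). Step sizes h_i = 3, 3, 1, 1; slopes of the chords Δ_i = (y_(i+1) - y_i)/h_i = -8/3, 13/3, -10, 10.
  3·m_0 + 12·m_1 + 3·m_2 = 6(Δ_1 - Δ_0) = 42
  3·m_1 + 8·m_2 + 1·m_3 = 6(Δ_2 - Δ_1) = -86
  1·m_2 + 4·m_3 + 1·m_4 = 6(Δ_3 - Δ_2) = 120
Natural end conditions: m_0 = m_4 = 0.
Solving: m_0 = 0, m_1 = 449/56, m_2 = -253/14, m_3 = 1933/56, m_4 = 0.
On [7, 8], g(x) = -1 - 253/168·(x - 7) + 1933/112·(x - 7)² - 1933/336·(x - 7)³.
With (x - 7) = 1/2: g(15/2) = 1651/896.

1.8426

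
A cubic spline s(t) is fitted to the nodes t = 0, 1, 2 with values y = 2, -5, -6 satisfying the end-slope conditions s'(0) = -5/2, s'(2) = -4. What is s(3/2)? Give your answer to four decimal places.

With M_i denoting the second derivative at x_i, h_i = 1, 1, and Δ_i = (y_(i+1) − y_i)/h_i = -7, -1:
  1·M_0 + 4·M_1 + 1·M_2 = 6(Δ_1 - Δ_0) = 36
Clamped end conditions give two more equations: 2h_0·M_0 + h_0·M_1 = 6(Δ_0 - s'(0)) = -27 and h_1·M_1 + 2h_1·M_2 = 6(s'(2) - Δ_1) = -18.
Solving the tridiagonal system: M_0 = -93/4, M_1 = 39/2, M_2 = -75/4.
On [1, 2], s(t) = -5 - 35/8·(t - 1) + 39/4·(t - 1)² - 51/8·(t - 1)³.
With (t - 1) = 1/2: s(3/2) = -355/64.

-5.5469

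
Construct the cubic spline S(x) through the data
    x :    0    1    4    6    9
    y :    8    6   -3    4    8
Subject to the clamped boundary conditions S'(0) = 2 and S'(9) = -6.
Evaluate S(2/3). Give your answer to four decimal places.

Write M_i for S''(x_i). With h_i = 1, 3, 2, 3 and divided differences Δ_i = -2, -3, 7/2, 4/3, the continuity of S' gives the tridiagonal system
  1·M_0 + 8·M_1 + 3·M_2 = 6(Δ_1 - Δ_0) = -6
  3·M_1 + 10·M_2 + 2·M_3 = 6(Δ_2 - Δ_1) = 39
  2·M_2 + 10·M_3 + 3·M_4 = 6(Δ_3 - Δ_2) = -13
Clamped end conditions give two more equations: 2h_0·M_0 + h_0·M_1 = 6(Δ_0 - S'(0)) = -24 and h_3·M_3 + 2h_3·M_4 = 6(S'(9) - Δ_3) = -44.
Solving the tridiagonal system: M_0 = -2731/236, M_1 = -101/118, M_2 = 977/236, M_3 = 5/59, M_4 = -2611/354.
On [0, 1], S(x) = 8 + 2·x - 2731/472·x² + 843/472·x³.
With x = 2/3: S(2/3) = 2581/354.

7.2910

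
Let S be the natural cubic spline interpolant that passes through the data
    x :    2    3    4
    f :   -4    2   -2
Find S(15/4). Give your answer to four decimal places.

Write σ_i for S''(x_i). With h_i = 1, 1 and divided differences Δ_i = 6, -4, the continuity of S' gives the tridiagonal system
  1·σ_0 + 4·σ_1 + 1·σ_2 = 6(Δ_1 - Δ_0) = -60
Natural end conditions: σ_0 = σ_2 = 0.
Forward elimination and back-substitution give σ_0 = 0, σ_1 = -15, σ_2 = 0.
On [3, 4], S(x) = 2 + 1·(x - 3) - 15/2·(x - 3)² + 5/2·(x - 3)³.
With (x - 3) = 3/4: S(15/4) = -53/128.

-0.4141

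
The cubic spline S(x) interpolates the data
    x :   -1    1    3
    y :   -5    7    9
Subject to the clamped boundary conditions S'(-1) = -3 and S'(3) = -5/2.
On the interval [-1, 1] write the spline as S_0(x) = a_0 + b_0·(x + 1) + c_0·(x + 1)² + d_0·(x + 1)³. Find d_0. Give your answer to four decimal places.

-2.0938

Let M_i = S''(x_i). Step sizes h_i = 2, 2; slopes of the chords Δ_i = (y_(i+1) - y_i)/h_i = 6, 1.
  2·M_0 + 8·M_1 + 2·M_2 = 6(Δ_1 - Δ_0) = -30
Clamped end conditions give two more equations: 2h_0·M_0 + h_0·M_1 = 6(Δ_0 - S'(-1)) = 54 and h_1·M_1 + 2h_1·M_2 = 6(S'(3) - Δ_1) = -21.
Solving: M_0 = 139/8, M_1 = -31/4, M_2 = -11/8.
On [-1, 1], with S_0(x) = a_0 + b_0·(x + 1) + c_0·(x + 1)² + d_0·(x + 1)³: c_0 = M_0/2 = 139/16, d_0 = (M_1 - M_0)/(6h_0) = -67/32, b_0 = Δ_0 - h_0(2M_0 + M_1)/6 = -3.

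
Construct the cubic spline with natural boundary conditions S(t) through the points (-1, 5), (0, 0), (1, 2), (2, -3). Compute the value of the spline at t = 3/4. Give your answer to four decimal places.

1.7188

With M_i denoting the second derivative at x_i, h_i = 1, 1, 1, and Δ_i = (y_(i+1) − y_i)/h_i = -5, 2, -5:
  1·M_0 + 4·M_1 + 1·M_2 = 6(Δ_1 - Δ_0) = 42
  1·M_1 + 4·M_2 + 1·M_3 = 6(Δ_2 - Δ_1) = -42
Natural end conditions: M_0 = M_3 = 0.
Hence M_0 = 0, M_1 = 14, M_2 = -14, M_3 = 0.
On [0, 1], S(t) = 0 - 1/3·t + 7·t² - 14/3·t³.
With t = 3/4: S(3/4) = 55/32.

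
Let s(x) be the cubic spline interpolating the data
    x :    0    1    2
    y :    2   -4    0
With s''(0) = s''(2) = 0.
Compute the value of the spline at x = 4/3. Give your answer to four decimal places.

-3.5926

Let M_i = s''(x_i). Step sizes h_i = 1, 1; slopes of the chords Δ_i = (y_(i+1) - y_i)/h_i = -6, 4.
  1·M_0 + 4·M_1 + 1·M_2 = 6(Δ_1 - Δ_0) = 60
Natural end conditions: M_0 = M_2 = 0.
Forward elimination and back-substitution give M_0 = 0, M_1 = 15, M_2 = 0.
On [1, 2], s(x) = -4 - 1·(x - 1) + 15/2·(x - 1)² - 5/2·(x - 1)³.
With (x - 1) = 1/3: s(4/3) = -97/27.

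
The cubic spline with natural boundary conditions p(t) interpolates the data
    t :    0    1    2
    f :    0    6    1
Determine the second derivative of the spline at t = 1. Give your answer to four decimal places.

-16.5000

Put M_i = p'' at the i-th knot. Here h = (1, 1) and Δ = (6, -5), so the interior equations h_(i-1)·M_(i-1) + 2(h_(i-1)+h_i)·M_i + h_i·M_(i+1) = 6(Δ_i − Δ_(i-1)) read
  1·M_0 + 4·M_1 + 1·M_2 = 6(Δ_1 - Δ_0) = -66
Natural end conditions: M_0 = M_2 = 0.
Solving the tridiagonal system: M_0 = 0, M_1 = -33/2, M_2 = 0.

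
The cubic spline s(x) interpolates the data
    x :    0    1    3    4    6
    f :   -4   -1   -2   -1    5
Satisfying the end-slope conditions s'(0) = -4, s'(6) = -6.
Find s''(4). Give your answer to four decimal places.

With σ_i denoting the second derivative at x_i, h_i = 1, 2, 1, 2, and Δ_i = (y_(i+1) − y_i)/h_i = 3, -1/2, 1, 3:
  1·σ_0 + 6·σ_1 + 2·σ_2 = 6(Δ_1 - Δ_0) = -21
  2·σ_1 + 6·σ_2 + 1·σ_3 = 6(Δ_2 - Δ_1) = 9
  1·σ_2 + 6·σ_3 + 2·σ_4 = 6(Δ_3 - Δ_2) = 12
Clamped end conditions give two more equations: 2h_0·σ_0 + h_0·σ_1 = 6(Δ_0 - s'(0)) = 42 and h_3·σ_3 + 2h_3·σ_4 = 6(s'(6) - Δ_3) = -54.
Solving: σ_0 = 2363/93, σ_1 = -820/93, σ_2 = 302/93, σ_3 = 665/93, σ_4 = -1588/93.

7.1505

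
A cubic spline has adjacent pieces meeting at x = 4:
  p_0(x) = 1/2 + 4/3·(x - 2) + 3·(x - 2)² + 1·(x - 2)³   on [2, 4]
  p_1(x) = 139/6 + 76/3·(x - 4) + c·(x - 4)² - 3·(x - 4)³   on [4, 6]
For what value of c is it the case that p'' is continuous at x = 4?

p_0''(x) = 6 + 6·(x - 2), so p_0''(4) = 18. On the right, p_1''(4) = 2c, so c = 9.

9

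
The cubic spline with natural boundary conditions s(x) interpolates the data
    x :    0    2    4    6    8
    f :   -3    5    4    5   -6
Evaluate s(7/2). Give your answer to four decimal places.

4.2190

With M_i denoting the second derivative at x_i, h_i = 2, 2, 2, 2, and Δ_i = (y_(i+1) − y_i)/h_i = 4, -1/2, 1/2, -11/2:
  2·M_0 + 8·M_1 + 2·M_2 = 6(Δ_1 - Δ_0) = -27
  2·M_1 + 8·M_2 + 2·M_3 = 6(Δ_2 - Δ_1) = 6
  2·M_2 + 8·M_3 + 2·M_4 = 6(Δ_3 - Δ_2) = -36
Natural end conditions: M_0 = M_4 = 0.
Solving the tridiagonal system: M_0 = 0, M_1 = -465/112, M_2 = 87/28, M_3 = -591/112, M_4 = 0.
On [2, 4], s(x) = 5 + 69/56·(x - 2) - 465/224·(x - 2)² + 271/448·(x - 2)³.
With (x - 2) = 3/2: s(7/2) = 15121/3584.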